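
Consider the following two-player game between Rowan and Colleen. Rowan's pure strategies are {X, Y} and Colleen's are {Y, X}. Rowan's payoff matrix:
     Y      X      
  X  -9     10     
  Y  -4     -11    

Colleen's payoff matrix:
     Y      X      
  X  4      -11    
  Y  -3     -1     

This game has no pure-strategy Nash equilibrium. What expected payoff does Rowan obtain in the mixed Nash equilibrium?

Set Rowan's expected payoff from X equal to that from Y:
  Rowan's payoff to X: q·(-9) + (1−q)·10 = -19q + 10
  Rowan's payoff to Y: q·(-4) + (1−q)·(-11) = 7q - 11
  -19q + 10 = 7q - 11  ⇒  -26q = -21  ⇒  q = 21/26.
At equilibrium Rowan is indifferent across rows, so Rowan's payoff equals the payoff from X: (21/26)·(-9) + (5/26)·10 = -139/26.

-139/26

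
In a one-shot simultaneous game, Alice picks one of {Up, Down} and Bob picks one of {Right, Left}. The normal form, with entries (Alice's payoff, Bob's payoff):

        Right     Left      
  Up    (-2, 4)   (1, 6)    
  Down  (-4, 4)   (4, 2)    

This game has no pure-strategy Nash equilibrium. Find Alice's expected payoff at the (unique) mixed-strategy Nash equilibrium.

Bob's mix must leave Alice indifferent between Up and Down.
  Alice's payoff from Up: q·(-2) + (1−q)·1 = -3q + 1
  Alice's payoff from Down: q·(-4) + (1−q)·4 = -8q + 4
  -3q + 1 = -8q + 4  ⇒  5q = 3  ⇒  q = 3/5.
At equilibrium Alice is indifferent across rows, so Alice's payoff equals the payoff from Up: (3/5)·(-2) + (2/5)·1 = -4/5.

-4/5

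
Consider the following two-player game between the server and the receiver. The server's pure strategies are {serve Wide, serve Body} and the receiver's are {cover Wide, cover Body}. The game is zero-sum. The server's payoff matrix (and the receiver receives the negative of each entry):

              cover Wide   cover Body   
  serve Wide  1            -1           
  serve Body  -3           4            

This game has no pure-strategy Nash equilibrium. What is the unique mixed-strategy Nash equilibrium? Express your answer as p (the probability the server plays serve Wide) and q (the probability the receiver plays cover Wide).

p = 7/9, q = 5/9

The receiver's indifference between cover Wide and cover Body determines the server's mixing probability p:
  the receiver's payoff to cover Wide: p·(-1) + (1−p)·3 = -4p + 3
  the receiver's payoff to cover Body: p·1 + (1−p)·(-4) = 5p - 4
  -4p + 3 = 5p - 4  ⇒  -9p = -7  ⇒  p = 7/9.
In a mixed equilibrium the server is indifferent between serve Wide and serve Body; this condition fixes q.
  the server's payoff to serve Wide: q·1 + (1−q)·(-1) = 2q - 1
  the server's payoff to serve Body: q·(-3) + (1−q)·4 = -7q + 4
  2q - 1 = -7q + 4  ⇒  9q = 5  ⇒  q = 5/9.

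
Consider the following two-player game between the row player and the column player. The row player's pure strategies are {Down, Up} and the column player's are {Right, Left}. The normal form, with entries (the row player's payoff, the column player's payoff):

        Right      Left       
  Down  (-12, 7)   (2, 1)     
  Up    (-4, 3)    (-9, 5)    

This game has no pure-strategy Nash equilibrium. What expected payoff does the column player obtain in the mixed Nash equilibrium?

For the column player to be willing to mix, the column player must be indifferent between Right and Left, which pins down the row player's mix.
  the column player's payoff from Right: p·7 + (1−p)·3 = 4p + 3
  the column player's payoff from Left: p·1 + (1−p)·5 = -4p + 5
  4p + 3 = -4p + 5  ⇒  8p = 2  ⇒  p = 1/4.
At equilibrium the column player is indifferent across columns, so the column player's payoff equals the payoff from Right: (1/4)·7 + (3/4)·3 = 4.

4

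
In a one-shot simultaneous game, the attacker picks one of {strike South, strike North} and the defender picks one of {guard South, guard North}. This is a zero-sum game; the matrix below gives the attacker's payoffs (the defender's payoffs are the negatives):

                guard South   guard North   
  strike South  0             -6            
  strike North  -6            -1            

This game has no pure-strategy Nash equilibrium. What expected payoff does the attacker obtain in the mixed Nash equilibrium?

In a mixed equilibrium the attacker is indifferent between strike South and strike North; this condition fixes q.
  the attacker's payoff to strike South: q·0 + (1−q)·(-6) = 6q - 6
  the attacker's payoff to strike North: q·(-6) + (1−q)·(-1) = -5q - 1
  6q - 6 = -5q - 1  ⇒  11q = 5  ⇒  q = 5/11.
At equilibrium the attacker is indifferent across rows, so the attacker's payoff equals the payoff from strike South: (5/11)·0 + (6/11)·(-6) = -36/11.

-36/11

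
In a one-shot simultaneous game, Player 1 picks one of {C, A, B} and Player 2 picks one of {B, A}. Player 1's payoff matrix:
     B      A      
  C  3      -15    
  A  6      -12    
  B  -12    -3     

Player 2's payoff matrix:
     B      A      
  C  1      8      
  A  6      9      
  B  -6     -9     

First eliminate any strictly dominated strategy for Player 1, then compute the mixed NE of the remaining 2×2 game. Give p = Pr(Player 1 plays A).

Player 1's strategy C is strictly dominated by A: 6 > 3 and -12 > -15. Eliminate C.
In a mixed equilibrium Player 2 is indifferent between B and A; this condition fixes p.
  Player 2's expected payoff from B: p·6 + (1−p)·(-6) = 12p - 6
  Player 2's expected payoff from A: p·9 + (1−p)·(-9) = 18p - 9
  12p - 6 = 18p - 9  ⇒  -6p = -3  ⇒  p = 1/2.

p = 1/2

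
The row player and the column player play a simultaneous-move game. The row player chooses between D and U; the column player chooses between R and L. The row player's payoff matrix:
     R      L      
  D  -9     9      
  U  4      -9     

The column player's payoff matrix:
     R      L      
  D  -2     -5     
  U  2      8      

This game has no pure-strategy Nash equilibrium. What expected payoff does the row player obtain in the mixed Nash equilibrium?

Set the row player's expected payoff from D equal to that from U:
  the row player's payoff to D: q·(-9) + (1−q)·9 = -18q + 9
  the row player's payoff to U: q·4 + (1−q)·(-9) = 13q - 9
  -18q + 9 = 13q - 9  ⇒  -31q = -18  ⇒  q = 18/31.
At equilibrium the row player is indifferent across rows, so the row player's payoff equals the payoff from D: (18/31)·(-9) + (13/31)·9 = -45/31.

-45/31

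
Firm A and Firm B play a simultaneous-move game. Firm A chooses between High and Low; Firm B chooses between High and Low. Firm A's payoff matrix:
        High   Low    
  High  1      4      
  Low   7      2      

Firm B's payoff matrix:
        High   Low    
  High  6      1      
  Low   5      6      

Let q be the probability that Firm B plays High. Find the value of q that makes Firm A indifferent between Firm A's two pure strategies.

q = 1/4

Firm B's mix must leave Firm A indifferent between High and Low.
  Firm A's payoff to High: q·1 + (1−q)·4 = -3q + 4
  Firm A's payoff to Low: q·7 + (1−q)·2 = 5q + 2
  -3q + 4 = 5q + 2  ⇒  -8q = -2  ⇒  q = 1/4.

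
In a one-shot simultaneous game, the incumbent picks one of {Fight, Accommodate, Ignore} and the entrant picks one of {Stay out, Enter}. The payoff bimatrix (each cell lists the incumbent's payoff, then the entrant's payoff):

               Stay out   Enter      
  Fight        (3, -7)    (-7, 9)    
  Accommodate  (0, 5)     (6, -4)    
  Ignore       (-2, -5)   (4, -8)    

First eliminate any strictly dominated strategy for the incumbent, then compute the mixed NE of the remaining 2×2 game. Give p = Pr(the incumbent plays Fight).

The incumbent's strategy Ignore is strictly dominated by Accommodate: 0 > -2 and 6 > 4. Eliminate Ignore.
The entrant's indifference between Stay out and Enter determines the incumbent's mixing probability p:
  the entrant's payoff from Stay out: p·(-7) + (1−p)·5 = -12p + 5
  the entrant's payoff from Enter: p·9 + (1−p)·(-4) = 13p - 4
  -12p + 5 = 13p - 4  ⇒  -25p = -9  ⇒  p = 9/25.

p = 9/25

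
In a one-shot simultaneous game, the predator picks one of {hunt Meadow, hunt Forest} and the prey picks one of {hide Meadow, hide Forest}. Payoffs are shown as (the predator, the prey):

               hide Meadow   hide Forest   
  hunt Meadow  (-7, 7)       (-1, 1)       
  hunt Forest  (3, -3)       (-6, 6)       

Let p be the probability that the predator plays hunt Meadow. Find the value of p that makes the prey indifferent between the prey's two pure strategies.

The predator's mix must leave the prey indifferent between hide Meadow and hide Forest.
  the prey's expected payoff from hide Meadow: p·7 + (1−p)·(-3) = 10p - 3
  the prey's expected payoff from hide Forest: p·1 + (1−p)·6 = -5p + 6
  10p - 3 = -5p + 6  ⇒  15p = 9  ⇒  p = 3/5.

p = 3/5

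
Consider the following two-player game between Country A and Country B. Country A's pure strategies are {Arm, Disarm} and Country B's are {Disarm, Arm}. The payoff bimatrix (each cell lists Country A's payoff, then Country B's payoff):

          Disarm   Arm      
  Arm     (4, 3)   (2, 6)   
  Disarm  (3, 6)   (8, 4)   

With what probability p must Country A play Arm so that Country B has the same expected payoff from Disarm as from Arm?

p = 2/5

Country B's indifference between Disarm and Arm determines Country A's mixing probability p:
  Country B's payoff from Disarm: p·3 + (1−p)·6 = -3p + 6
  Country B's payoff from Arm: p·6 + (1−p)·4 = 2p + 4
  -3p + 6 = 2p + 4  ⇒  -5p = -2  ⇒  p = 2/5.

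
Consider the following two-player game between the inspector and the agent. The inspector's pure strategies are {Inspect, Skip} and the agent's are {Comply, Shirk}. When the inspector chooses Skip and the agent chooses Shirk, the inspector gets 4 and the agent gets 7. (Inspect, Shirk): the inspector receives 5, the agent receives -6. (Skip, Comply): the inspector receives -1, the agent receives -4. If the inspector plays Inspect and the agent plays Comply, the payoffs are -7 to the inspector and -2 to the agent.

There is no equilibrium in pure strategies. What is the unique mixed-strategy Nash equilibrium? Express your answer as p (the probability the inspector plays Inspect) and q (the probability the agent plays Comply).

Set the agent's expected payoff from Comply equal to that from Shirk:
  the agent's payoff to Comply: p·(-2) + (1−p)·(-4) = 2p - 4
  the agent's payoff to Shirk: p·(-6) + (1−p)·7 = -13p + 7
  2p - 4 = -13p + 7  ⇒  15p = 11  ⇒  p = 11/15.
For the inspector to be willing to mix, the inspector must be indifferent between Inspect and Skip, which pins down the agent's mix.
  the inspector's expected payoff from Inspect: q·(-7) + (1−q)·5 = -12q + 5
  the inspector's expected payoff from Skip: q·(-1) + (1−q)·4 = -5q + 4
  -12q + 5 = -5q + 4  ⇒  -7q = -1  ⇒  q = 1/7.

p = 11/15, q = 1/7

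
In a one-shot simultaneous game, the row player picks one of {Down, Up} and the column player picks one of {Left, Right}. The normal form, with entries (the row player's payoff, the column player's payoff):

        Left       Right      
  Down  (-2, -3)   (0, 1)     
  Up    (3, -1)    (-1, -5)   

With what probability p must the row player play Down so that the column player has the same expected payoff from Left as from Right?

p = 1/2

The row player's mix must leave the column player indifferent between Left and Right.
  the column player's payoff to Left: p·(-3) + (1−p)·(-1) = -2p - 1
  the column player's payoff to Right: p·1 + (1−p)·(-5) = 6p - 5
  -2p - 1 = 6p - 5  ⇒  -8p = -4  ⇒  p = 1/2.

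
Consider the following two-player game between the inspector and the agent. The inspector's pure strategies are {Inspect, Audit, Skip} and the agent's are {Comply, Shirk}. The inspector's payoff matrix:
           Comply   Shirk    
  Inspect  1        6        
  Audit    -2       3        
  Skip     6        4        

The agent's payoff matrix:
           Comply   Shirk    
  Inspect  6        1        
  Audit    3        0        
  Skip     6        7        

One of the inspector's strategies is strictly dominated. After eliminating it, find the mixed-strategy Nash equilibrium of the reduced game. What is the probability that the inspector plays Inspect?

p = 1/6

The inspector's strategy Audit is strictly dominated by Inspect: 1 > -2 and 6 > 3. Eliminate Audit.
Set the agent's expected payoff from Comply equal to that from Shirk:
  the agent's expected payoff from Comply: p·6 + (1−p)·6 = 6
  the agent's expected payoff from Shirk: p·1 + (1−p)·7 = -6p + 7
  6 = -6p + 7  ⇒  6p = 1  ⇒  p = 1/6.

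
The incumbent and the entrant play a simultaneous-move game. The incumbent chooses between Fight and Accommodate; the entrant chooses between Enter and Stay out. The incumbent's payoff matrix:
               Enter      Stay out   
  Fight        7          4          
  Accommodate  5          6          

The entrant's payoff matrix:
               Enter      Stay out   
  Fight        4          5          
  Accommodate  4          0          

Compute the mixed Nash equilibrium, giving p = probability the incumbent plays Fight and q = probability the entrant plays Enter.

p = 4/5, q = 1/2

Set the entrant's expected payoff from Enter equal to that from Stay out:
  the entrant's payoff to Enter: p·4 + (1−p)·4 = 4
  the entrant's payoff to Stay out: p·5 + (1−p)·0 = 5p
  4 = 5p  ⇒  -5p = -4  ⇒  p = 4/5.
The entrant's mix must leave the incumbent indifferent between Fight and Accommodate.
  the incumbent's expected payoff from Fight: q·7 + (1−q)·4 = 3q + 4
  the incumbent's expected payoff from Accommodate: q·5 + (1−q)·6 = -q + 6
  3q + 4 = -q + 6  ⇒  4q = 2  ⇒  q = 1/2.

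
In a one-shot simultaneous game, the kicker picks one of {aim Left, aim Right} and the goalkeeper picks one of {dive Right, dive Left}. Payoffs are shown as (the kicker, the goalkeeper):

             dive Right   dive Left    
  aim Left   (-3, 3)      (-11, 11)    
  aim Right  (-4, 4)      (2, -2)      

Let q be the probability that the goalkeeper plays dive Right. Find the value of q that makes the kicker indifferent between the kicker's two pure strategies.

q = 13/14

In a mixed equilibrium the kicker is indifferent between aim Left and aim Right; this condition fixes q.
  the kicker's expected payoff from aim Left: q·(-3) + (1−q)·(-11) = 8q - 11
  the kicker's expected payoff from aim Right: q·(-4) + (1−q)·2 = -6q + 2
  8q - 11 = -6q + 2  ⇒  14q = 13  ⇒  q = 13/14.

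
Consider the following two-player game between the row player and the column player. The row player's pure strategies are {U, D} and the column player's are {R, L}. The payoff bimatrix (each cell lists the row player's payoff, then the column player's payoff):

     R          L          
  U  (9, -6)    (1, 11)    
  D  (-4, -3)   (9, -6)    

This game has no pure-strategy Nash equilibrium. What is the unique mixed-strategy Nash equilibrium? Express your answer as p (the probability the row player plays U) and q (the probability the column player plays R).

p = 3/20, q = 8/21

The column player's indifference between R and L determines the row player's mixing probability p:
  the column player's expected payoff from R: p·(-6) + (1−p)·(-3) = -3p - 3
  the column player's expected payoff from L: p·11 + (1−p)·(-6) = 17p - 6
  -3p - 3 = 17p - 6  ⇒  -20p = -3  ⇒  p = 3/20.
In a mixed equilibrium the row player is indifferent between U and D; this condition fixes q.
  the row player's expected payoff from U: q·9 + (1−q)·1 = 8q + 1
  the row player's expected payoff from D: q·(-4) + (1−q)·9 = -13q + 9
  8q + 1 = -13q + 9  ⇒  21q = 8  ⇒  q = 8/21.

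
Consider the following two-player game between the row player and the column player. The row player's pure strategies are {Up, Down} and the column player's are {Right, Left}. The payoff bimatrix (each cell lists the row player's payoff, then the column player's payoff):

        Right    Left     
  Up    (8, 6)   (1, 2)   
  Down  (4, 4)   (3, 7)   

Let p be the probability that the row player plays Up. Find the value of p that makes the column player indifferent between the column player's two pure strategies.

p = 3/7

For the column player to be willing to mix, the column player must be indifferent between Right and Left, which pins down the row player's mix.
  the column player's expected payoff from Right: p·6 + (1−p)·4 = 2p + 4
  the column player's expected payoff from Left: p·2 + (1−p)·7 = -5p + 7
  2p + 4 = -5p + 7  ⇒  7p = 3  ⇒  p = 3/7.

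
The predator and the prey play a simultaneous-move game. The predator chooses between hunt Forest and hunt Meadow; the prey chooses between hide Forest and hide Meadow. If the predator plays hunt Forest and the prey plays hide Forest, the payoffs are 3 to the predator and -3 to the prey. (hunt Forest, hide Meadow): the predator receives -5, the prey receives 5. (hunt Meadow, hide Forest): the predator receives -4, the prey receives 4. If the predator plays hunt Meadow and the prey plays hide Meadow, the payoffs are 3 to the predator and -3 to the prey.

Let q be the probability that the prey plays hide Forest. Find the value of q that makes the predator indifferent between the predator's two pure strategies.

The prey's mix must leave the predator indifferent between hunt Forest and hunt Meadow.
  the predator's payoff to hunt Forest: q·3 + (1−q)·(-5) = 8q - 5
  the predator's payoff to hunt Meadow: q·(-4) + (1−q)·3 = -7q + 3
  8q - 5 = -7q + 3  ⇒  15q = 8  ⇒  q = 8/15.

q = 8/15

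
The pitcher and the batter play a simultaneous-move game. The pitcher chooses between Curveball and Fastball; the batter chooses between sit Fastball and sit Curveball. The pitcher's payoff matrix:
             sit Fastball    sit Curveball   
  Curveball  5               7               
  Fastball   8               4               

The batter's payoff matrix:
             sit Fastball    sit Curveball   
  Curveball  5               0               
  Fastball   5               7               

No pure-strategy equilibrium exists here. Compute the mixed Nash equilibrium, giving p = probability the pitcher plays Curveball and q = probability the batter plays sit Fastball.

p = 2/7, q = 1/2

The pitcher's mix must leave the batter indifferent between sit Fastball and sit Curveball.
  the batter's expected payoff from sit Fastball: p·5 + (1−p)·5 = 5
  the batter's expected payoff from sit Curveball: p·0 + (1−p)·7 = -7p + 7
  5 = -7p + 7  ⇒  7p = 2  ⇒  p = 2/7.
The pitcher's indifference between Curveball and Fastball determines the batter's mixing probability q:
  the pitcher's payoff from Curveball: q·5 + (1−q)·7 = -2q + 7
  the pitcher's payoff from Fastball: q·8 + (1−q)·4 = 4q + 4
  -2q + 7 = 4q + 4  ⇒  -6q = -3  ⇒  q = 1/2.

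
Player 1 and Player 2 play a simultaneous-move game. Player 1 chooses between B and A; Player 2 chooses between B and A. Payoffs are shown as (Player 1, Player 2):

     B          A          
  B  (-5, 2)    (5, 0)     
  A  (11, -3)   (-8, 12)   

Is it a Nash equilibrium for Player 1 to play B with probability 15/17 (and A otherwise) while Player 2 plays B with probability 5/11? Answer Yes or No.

No

Given Player 2's mix q = 5/11, Player 1's payoff from B is 5/11 but from A is 7/11. Player 1 strictly prefers A, so Player 1 would not mix.
So the proposed profile is not a Nash equilibrium.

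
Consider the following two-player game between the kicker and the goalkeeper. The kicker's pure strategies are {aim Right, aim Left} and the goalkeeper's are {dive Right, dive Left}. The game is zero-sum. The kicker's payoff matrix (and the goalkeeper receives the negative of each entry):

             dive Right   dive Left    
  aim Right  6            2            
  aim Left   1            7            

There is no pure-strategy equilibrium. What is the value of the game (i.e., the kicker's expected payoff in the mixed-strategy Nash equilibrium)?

For the kicker to be willing to mix, the kicker must be indifferent between aim Right and aim Left, which pins down the goalkeeper's mix.
  the kicker's expected payoff from aim Right: q·6 + (1−q)·2 = 4q + 2
  the kicker's expected payoff from aim Left: q·1 + (1−q)·7 = -6q + 7
  4q + 2 = -6q + 7  ⇒  10q = 5  ⇒  q = 1/2.
The value is the kicker's expected payoff against this mix (using aim Right): (1/2)·6 + (1/2)·2 = 4.

v = 4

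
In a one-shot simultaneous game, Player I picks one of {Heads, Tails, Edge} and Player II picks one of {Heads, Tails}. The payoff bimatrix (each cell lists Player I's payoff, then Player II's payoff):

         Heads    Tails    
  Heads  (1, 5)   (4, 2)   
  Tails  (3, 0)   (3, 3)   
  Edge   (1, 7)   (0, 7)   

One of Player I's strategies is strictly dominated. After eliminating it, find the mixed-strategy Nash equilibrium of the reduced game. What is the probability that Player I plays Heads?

p = 1/2

Player I's strategy Edge is strictly dominated by Tails: 3 > 1 and 3 > 0. Eliminate Edge.
In a mixed equilibrium Player II is indifferent between Heads and Tails; this condition fixes p.
  Player II's payoff from Heads: p·5 + (1−p)·0 = 5p
  Player II's payoff from Tails: p·2 + (1−p)·3 = -p + 3
  5p = -p + 3  ⇒  6p = 3  ⇒  p = 1/2.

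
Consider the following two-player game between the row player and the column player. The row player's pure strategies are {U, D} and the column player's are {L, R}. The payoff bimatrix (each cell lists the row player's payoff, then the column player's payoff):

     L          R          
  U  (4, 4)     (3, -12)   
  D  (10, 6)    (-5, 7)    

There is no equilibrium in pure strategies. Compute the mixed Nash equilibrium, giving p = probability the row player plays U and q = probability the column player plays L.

Set the column player's expected payoff from L equal to that from R:
  the column player's payoff to L: p·4 + (1−p)·6 = -2p + 6
  the column player's payoff to R: p·(-12) + (1−p)·7 = -19p + 7
  -2p + 6 = -19p + 7  ⇒  17p = 1  ⇒  p = 1/17.
In a mixed equilibrium the row player is indifferent between U and D; this condition fixes q.
  the row player's payoff to U: q·4 + (1−q)·3 = q + 3
  the row player's payoff to D: q·10 + (1−q)·(-5) = 15q - 5
  q + 3 = 15q - 5  ⇒  -14q = -8  ⇒  q = 4/7.

p = 1/17, q = 4/7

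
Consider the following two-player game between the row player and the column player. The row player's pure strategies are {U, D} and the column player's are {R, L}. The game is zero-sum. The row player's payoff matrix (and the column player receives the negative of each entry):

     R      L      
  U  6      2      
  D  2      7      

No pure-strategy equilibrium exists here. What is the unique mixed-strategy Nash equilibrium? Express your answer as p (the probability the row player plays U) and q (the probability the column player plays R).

p = 5/9, q = 5/9

The column player's indifference between R and L determines the row player's mixing probability p:
  the column player's payoff from R: p·(-6) + (1−p)·(-2) = -4p - 2
  the column player's payoff from L: p·(-2) + (1−p)·(-7) = 5p - 7
  -4p - 2 = 5p - 7  ⇒  -9p = -5  ⇒  p = 5/9.
The row player's indifference between U and D determines the column player's mixing probability q:
  the row player's expected payoff from U: q·6 + (1−q)·2 = 4q + 2
  the row player's expected payoff from D: q·2 + (1−q)·7 = -5q + 7
  4q + 2 = -5q + 7  ⇒  9q = 5  ⇒  q = 5/9.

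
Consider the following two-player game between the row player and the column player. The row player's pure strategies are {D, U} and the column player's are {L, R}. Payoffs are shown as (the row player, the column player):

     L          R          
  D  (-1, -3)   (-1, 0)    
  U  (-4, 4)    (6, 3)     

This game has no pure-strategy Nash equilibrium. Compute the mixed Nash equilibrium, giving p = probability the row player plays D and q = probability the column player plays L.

For the column player to be willing to mix, the column player must be indifferent between L and R, which pins down the row player's mix.
  the column player's expected payoff from L: p·(-3) + (1−p)·4 = -7p + 4
  the column player's expected payoff from R: p·0 + (1−p)·3 = -3p + 3
  -7p + 4 = -3p + 3  ⇒  -4p = -1  ⇒  p = 1/4.
Set the row player's expected payoff from D equal to that from U:
  the row player's payoff from D: q·(-1) + (1−q)·(-1) = -1
  the row player's payoff from U: q·(-4) + (1−q)·6 = -10q + 6
  -1 = -10q + 6  ⇒  10q = 7  ⇒  q = 7/10.

p = 1/4, q = 7/10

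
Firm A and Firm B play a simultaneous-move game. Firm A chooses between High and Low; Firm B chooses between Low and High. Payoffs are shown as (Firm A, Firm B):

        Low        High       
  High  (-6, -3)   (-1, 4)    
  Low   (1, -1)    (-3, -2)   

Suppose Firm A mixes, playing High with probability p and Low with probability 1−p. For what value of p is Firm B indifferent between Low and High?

In a mixed equilibrium Firm B is indifferent between Low and High; this condition fixes p.
  Firm B's payoff from Low: p·(-3) + (1−p)·(-1) = -2p - 1
  Firm B's payoff from High: p·4 + (1−p)·(-2) = 6p - 2
  -2p - 1 = 6p - 2  ⇒  -8p = -1  ⇒  p = 1/8.

p = 1/8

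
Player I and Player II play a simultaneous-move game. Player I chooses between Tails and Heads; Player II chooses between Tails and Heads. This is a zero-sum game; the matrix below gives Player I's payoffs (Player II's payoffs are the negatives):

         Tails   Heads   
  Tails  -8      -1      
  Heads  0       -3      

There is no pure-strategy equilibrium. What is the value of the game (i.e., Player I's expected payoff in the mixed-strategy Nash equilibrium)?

Player I's indifference between Tails and Heads determines Player II's mixing probability q:
  Player I's payoff from Tails: q·(-8) + (1−q)·(-1) = -7q - 1
  Player I's payoff from Heads: q·0 + (1−q)·(-3) = 3q - 3
  -7q - 1 = 3q - 3  ⇒  -10q = -2  ⇒  q = 1/5.
The value is Player I's expected payoff against this mix (using Tails): (1/5)·(-8) + (4/5)·(-1) = -12/5.

v = -12/5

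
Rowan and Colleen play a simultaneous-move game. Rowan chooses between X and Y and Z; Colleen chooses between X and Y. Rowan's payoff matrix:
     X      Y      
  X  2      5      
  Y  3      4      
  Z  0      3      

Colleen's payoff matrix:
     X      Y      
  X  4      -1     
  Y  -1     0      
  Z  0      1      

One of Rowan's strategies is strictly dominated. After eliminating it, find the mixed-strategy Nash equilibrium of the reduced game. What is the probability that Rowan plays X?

p = 1/6

Rowan's strategy Z is strictly dominated by Y: 3 > 0 and 4 > 3. Eliminate Z.
Rowan's mix must leave Colleen indifferent between X and Y.
  Colleen's payoff to X: p·4 + (1−p)·(-1) = 5p - 1
  Colleen's payoff to Y: p·(-1) + (1−p)·0 = -p
  5p - 1 = -p  ⇒  6p = 1  ⇒  p = 1/6.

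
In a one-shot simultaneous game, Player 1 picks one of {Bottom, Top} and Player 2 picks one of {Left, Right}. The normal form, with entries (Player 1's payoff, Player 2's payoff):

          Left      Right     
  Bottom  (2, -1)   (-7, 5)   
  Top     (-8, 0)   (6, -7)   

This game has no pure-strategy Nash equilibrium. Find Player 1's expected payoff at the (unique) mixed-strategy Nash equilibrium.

-44/23

Player 2's mix must leave Player 1 indifferent between Bottom and Top.
  Player 1's payoff to Bottom: q·2 + (1−q)·(-7) = 9q - 7
  Player 1's payoff to Top: q·(-8) + (1−q)·6 = -14q + 6
  9q - 7 = -14q + 6  ⇒  23q = 13  ⇒  q = 13/23.
At equilibrium Player 1 is indifferent across rows, so Player 1's payoff equals the payoff from Bottom: (13/23)·2 + (10/23)·(-7) = -44/23.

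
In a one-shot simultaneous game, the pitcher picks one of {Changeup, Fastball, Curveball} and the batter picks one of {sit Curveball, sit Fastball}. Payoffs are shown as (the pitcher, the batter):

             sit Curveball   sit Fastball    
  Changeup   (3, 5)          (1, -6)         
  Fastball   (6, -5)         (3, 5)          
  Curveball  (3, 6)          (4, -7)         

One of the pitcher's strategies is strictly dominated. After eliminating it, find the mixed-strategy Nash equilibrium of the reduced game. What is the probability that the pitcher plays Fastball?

The pitcher's strategy Changeup is strictly dominated by Fastball: 6 > 3 and 3 > 1. Eliminate Changeup.
In a mixed equilibrium the batter is indifferent between sit Curveball and sit Fastball; this condition fixes p.
  the batter's expected payoff from sit Curveball: p·(-5) + (1−p)·6 = -11p + 6
  the batter's expected payoff from sit Fastball: p·5 + (1−p)·(-7) = 12p - 7
  -11p + 6 = 12p - 7  ⇒  -23p = -13  ⇒  p = 13/23.

p = 13/23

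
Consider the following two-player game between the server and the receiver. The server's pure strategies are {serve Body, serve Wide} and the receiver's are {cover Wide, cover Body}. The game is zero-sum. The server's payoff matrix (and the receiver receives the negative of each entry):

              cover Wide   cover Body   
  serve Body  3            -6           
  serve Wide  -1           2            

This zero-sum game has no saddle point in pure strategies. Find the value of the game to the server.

v = 0

In a mixed equilibrium the server is indifferent between serve Body and serve Wide; this condition fixes q.
  the server's expected payoff from serve Body: q·3 + (1−q)·(-6) = 9q - 6
  the server's expected payoff from serve Wide: q·(-1) + (1−q)·2 = -3q + 2
  9q - 6 = -3q + 2  ⇒  12q = 8  ⇒  q = 2/3.
The value is the server's expected payoff against this mix (using serve Body): (2/3)·3 + (1/3)·(-6) = 0.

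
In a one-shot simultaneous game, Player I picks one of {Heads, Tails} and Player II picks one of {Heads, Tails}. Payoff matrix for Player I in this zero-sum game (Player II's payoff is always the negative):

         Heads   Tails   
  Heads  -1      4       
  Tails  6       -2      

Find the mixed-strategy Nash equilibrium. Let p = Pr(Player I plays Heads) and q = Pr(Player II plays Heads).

p = 8/13, q = 6/13

In a mixed equilibrium Player II is indifferent between Heads and Tails; this condition fixes p.
  Player II's payoff to Heads: p·1 + (1−p)·(-6) = 7p - 6
  Player II's payoff to Tails: p·(-4) + (1−p)·2 = -6p + 2
  7p - 6 = -6p + 2  ⇒  13p = 8  ⇒  p = 8/13.
In a mixed equilibrium Player I is indifferent between Heads and Tails; this condition fixes q.
  Player I's payoff from Heads: q·(-1) + (1−q)·4 = -5q + 4
  Player I's payoff from Tails: q·6 + (1−q)·(-2) = 8q - 2
  -5q + 4 = 8q - 2  ⇒  -13q = -6  ⇒  q = 6/13.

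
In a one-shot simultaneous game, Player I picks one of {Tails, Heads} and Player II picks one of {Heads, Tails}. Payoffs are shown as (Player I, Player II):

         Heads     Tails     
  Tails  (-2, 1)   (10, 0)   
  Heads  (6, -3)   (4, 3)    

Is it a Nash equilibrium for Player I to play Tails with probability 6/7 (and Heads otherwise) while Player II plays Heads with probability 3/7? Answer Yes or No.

Check Player II's indifference given Player I's mix p = 6/7:
  payoff from Heads = 3/7; payoff from Tails = 3/7 — equal.
Check Player I's indifference given Player II's mix q = 3/7:
  payoff from Tails = 34/7; payoff from Heads = 34/7 — equal.
Both players are indifferent, so neither can profitably deviate.

Yes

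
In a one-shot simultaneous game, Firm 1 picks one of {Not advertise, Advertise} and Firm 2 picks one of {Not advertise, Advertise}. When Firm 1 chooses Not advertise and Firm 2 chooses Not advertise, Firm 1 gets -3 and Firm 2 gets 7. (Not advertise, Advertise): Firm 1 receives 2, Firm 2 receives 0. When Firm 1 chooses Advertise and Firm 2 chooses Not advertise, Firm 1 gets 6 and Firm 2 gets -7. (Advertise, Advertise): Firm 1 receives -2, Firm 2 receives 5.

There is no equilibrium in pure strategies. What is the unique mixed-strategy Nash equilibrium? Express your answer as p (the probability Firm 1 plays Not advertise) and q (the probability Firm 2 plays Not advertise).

p = 12/19, q = 4/13

Firm 2's indifference between Not advertise and Advertise determines Firm 1's mixing probability p:
  Firm 2's payoff from Not advertise: p·7 + (1−p)·(-7) = 14p - 7
  Firm 2's payoff from Advertise: p·0 + (1−p)·5 = -5p + 5
  14p - 7 = -5p + 5  ⇒  19p = 12  ⇒  p = 12/19.
In a mixed equilibrium Firm 1 is indifferent between Not advertise and Advertise; this condition fixes q.
  Firm 1's payoff from Not advertise: q·(-3) + (1−q)·2 = -5q + 2
  Firm 1's payoff from Advertise: q·6 + (1−q)·(-2) = 8q - 2
  -5q + 2 = 8q - 2  ⇒  -13q = -4  ⇒  q = 4/13.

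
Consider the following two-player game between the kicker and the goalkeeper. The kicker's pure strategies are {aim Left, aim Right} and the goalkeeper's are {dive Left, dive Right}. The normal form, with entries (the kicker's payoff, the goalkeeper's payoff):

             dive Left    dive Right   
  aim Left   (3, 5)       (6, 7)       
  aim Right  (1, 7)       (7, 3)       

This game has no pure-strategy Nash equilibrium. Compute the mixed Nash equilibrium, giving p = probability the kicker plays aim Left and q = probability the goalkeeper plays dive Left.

For the goalkeeper to be willing to mix, the goalkeeper must be indifferent between dive Left and dive Right, which pins down the kicker's mix.
  the goalkeeper's payoff to dive Left: p·5 + (1−p)·7 = -2p + 7
  the goalkeeper's payoff to dive Right: p·7 + (1−p)·3 = 4p + 3
  -2p + 7 = 4p + 3  ⇒  -6p = -4  ⇒  p = 2/3.
Set the kicker's expected payoff from aim Left equal to that from aim Right:
  the kicker's expected payoff from aim Left: q·3 + (1−q)·6 = -3q + 6
  the kicker's expected payoff from aim Right: q·1 + (1−q)·7 = -6q + 7
  -3q + 6 = -6q + 7  ⇒  3q = 1  ⇒  q = 1/3.

p = 2/3, q = 1/3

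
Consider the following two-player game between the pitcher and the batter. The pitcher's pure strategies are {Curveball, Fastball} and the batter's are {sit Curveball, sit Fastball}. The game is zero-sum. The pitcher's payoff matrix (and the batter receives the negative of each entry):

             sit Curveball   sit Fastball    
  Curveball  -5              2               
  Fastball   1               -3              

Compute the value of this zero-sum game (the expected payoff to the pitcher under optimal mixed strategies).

In a mixed equilibrium the pitcher is indifferent between Curveball and Fastball; this condition fixes q.
  the pitcher's expected payoff from Curveball: q·(-5) + (1−q)·2 = -7q + 2
  the pitcher's expected payoff from Fastball: q·1 + (1−q)·(-3) = 4q - 3
  -7q + 2 = 4q - 3  ⇒  -11q = -5  ⇒  q = 5/11.
The value is the pitcher's expected payoff against this mix (using Curveball): (5/11)·(-5) + (6/11)·2 = -13/11.

v = -13/11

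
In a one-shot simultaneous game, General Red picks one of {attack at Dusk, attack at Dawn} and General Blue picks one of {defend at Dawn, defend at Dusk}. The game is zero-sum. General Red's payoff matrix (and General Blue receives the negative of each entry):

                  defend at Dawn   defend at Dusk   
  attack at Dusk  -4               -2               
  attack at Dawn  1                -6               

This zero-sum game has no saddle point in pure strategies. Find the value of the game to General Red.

General Red's indifference between attack at Dusk and attack at Dawn determines General Blue's mixing probability q:
  General Red's expected payoff from attack at Dusk: q·(-4) + (1−q)·(-2) = -2q - 2
  General Red's expected payoff from attack at Dawn: q·1 + (1−q)·(-6) = 7q - 6
  -2q - 2 = 7q - 6  ⇒  -9q = -4  ⇒  q = 4/9.
The value is General Red's expected payoff against this mix (using attack at Dusk): (4/9)·(-4) + (5/9)·(-2) = -26/9.

v = -26/9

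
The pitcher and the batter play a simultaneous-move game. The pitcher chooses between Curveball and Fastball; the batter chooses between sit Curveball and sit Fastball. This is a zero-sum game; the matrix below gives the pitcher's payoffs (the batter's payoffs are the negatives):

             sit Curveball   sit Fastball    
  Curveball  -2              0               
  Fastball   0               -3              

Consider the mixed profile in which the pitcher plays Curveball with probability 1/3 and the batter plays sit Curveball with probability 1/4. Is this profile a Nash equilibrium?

Given the pitcher's mix p = 1/3, the batter's payoff from sit Curveball is 2/3 but from sit Fastball is 2. The batter strictly prefers sit Fastball, so the batter would not mix.
So the proposed profile is not a Nash equilibrium.

No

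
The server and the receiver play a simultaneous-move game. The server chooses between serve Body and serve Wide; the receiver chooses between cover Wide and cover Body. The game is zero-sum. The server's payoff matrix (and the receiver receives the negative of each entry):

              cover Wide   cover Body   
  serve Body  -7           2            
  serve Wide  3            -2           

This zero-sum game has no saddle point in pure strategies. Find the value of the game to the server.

For the server to be willing to mix, the server must be indifferent between serve Body and serve Wide, which pins down the receiver's mix.
  the server's payoff from serve Body: q·(-7) + (1−q)·2 = -9q + 2
  the server's payoff from serve Wide: q·3 + (1−q)·(-2) = 5q - 2
  -9q + 2 = 5q - 2  ⇒  -14q = -4  ⇒  q = 2/7.
The value is the server's expected payoff against this mix (using serve Body): (2/7)·(-7) + (5/7)·2 = -4/7.

v = -4/7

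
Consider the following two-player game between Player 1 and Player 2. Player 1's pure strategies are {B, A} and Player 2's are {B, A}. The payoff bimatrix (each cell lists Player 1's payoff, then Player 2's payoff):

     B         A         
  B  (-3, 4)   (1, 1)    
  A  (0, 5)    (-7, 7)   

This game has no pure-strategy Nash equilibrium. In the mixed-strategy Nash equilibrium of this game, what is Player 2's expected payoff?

23/5

For Player 2 to be willing to mix, Player 2 must be indifferent between B and A, which pins down Player 1's mix.
  Player 2's payoff to B: p·4 + (1−p)·5 = -p + 5
  Player 2's payoff to A: p·1 + (1−p)·7 = -6p + 7
  -p + 5 = -6p + 7  ⇒  5p = 2  ⇒  p = 2/5.
At equilibrium Player 2 is indifferent across columns, so Player 2's payoff equals the payoff from B: (2/5)·4 + (3/5)·5 = 23/5.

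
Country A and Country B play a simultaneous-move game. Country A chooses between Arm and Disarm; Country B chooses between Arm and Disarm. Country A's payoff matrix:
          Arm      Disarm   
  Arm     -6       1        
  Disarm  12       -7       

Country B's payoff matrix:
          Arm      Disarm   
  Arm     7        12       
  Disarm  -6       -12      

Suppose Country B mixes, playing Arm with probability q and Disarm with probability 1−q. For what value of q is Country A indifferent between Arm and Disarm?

Country B's mix must leave Country A indifferent between Arm and Disarm.
  Country A's expected payoff from Arm: q·(-6) + (1−q)·1 = -7q + 1
  Country A's expected payoff from Disarm: q·12 + (1−q)·(-7) = 19q - 7
  -7q + 1 = 19q - 7  ⇒  -26q = -8  ⇒  q = 4/13.

q = 4/13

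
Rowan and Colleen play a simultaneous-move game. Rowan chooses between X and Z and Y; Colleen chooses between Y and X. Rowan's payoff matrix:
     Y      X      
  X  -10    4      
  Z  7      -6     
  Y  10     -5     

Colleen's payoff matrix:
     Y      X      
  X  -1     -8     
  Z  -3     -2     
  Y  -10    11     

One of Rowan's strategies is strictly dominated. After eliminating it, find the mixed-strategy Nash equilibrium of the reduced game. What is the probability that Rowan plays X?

Rowan's strategy Z is strictly dominated by Y: 10 > 7 and -5 > -6. Eliminate Z.
In a mixed equilibrium Colleen is indifferent between Y and X; this condition fixes p.
  Colleen's payoff to Y: p·(-1) + (1−p)·(-10) = 9p - 10
  Colleen's payoff to X: p·(-8) + (1−p)·11 = -19p + 11
  9p - 10 = -19p + 11  ⇒  28p = 21  ⇒  p = 3/4.

p = 3/4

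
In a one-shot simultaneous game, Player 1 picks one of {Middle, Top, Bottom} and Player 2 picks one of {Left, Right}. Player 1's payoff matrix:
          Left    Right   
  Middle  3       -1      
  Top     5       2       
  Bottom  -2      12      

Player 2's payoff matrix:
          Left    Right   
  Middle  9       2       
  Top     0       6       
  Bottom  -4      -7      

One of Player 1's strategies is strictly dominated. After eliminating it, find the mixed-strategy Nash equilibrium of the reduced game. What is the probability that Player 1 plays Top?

p = 1/3

Player 1's strategy Middle is strictly dominated by Top: 5 > 3 and 2 > -1. Eliminate Middle.
For Player 2 to be willing to mix, Player 2 must be indifferent between Left and Right, which pins down Player 1's mix.
  Player 2's payoff to Left: p·0 + (1−p)·(-4) = 4p - 4
  Player 2's payoff to Right: p·6 + (1−p)·(-7) = 13p - 7
  4p - 4 = 13p - 7  ⇒  -9p = -3  ⇒  p = 1/3.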